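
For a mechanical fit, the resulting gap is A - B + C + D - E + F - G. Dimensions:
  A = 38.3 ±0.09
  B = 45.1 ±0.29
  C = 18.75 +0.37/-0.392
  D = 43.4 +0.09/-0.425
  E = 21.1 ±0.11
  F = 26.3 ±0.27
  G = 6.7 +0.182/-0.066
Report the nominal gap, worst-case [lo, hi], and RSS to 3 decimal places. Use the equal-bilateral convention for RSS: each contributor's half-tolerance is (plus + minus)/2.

Stack each dimension's contribution:
  +A: nom +38.300 → Σnom=38.300; wc +0.090/-0.090 → slack +0.090/-0.090; half-tol=0.090, Σhalf²=0.008100
  -B: nom -45.100 → Σnom=-6.800; wc +0.290/-0.290 → slack +0.380/-0.380; half-tol=0.290, Σhalf²=0.092200
  +C: nom +18.750 → Σnom=11.950; wc +0.370/-0.392 → slack +0.750/-0.772; half-tol=0.381, Σhalf²=0.237361
  +D: nom +43.400 → Σnom=55.350; wc +0.090/-0.425 → slack +0.840/-1.197; half-tol=0.258, Σhalf²=0.303667
  -E: nom -21.100 → Σnom=34.250; wc +0.110/-0.110 → slack +0.950/-1.307; half-tol=0.110, Σhalf²=0.315767
  +F: nom +26.300 → Σnom=60.550; wc +0.270/-0.270 → slack +1.220/-1.577; half-tol=0.270, Σhalf²=0.388667
  -G: nom -6.700 → Σnom=53.850; wc +0.066/-0.182 → slack +1.286/-1.759; half-tol=0.124, Σhalf²=0.404043
Nominal = 53.850. Worst-case = [53.850 - 1.759, 53.850 + 1.286] = [52.091, 55.136]. RSS = √0.404043 = 0.636.

nominal=53.850 wc=[52.091,55.136] rss=0.636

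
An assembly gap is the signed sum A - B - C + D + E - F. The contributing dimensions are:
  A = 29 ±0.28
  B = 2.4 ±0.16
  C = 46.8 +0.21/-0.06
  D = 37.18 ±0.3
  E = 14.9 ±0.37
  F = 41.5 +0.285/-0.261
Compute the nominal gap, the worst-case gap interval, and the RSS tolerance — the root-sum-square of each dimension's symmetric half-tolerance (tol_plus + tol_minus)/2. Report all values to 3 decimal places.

Stack each dimension's contribution:
  +A: nom +29.000 → Σnom=29.000; wc +0.280/-0.280 → slack +0.280/-0.280; half-tol=0.280, Σhalf²=0.078400
  -B: nom -2.400 → Σnom=26.600; wc +0.160/-0.160 → slack +0.440/-0.440; half-tol=0.160, Σhalf²=0.104000
  -C: nom -46.800 → Σnom=-20.200; wc +0.060/-0.210 → slack +0.500/-0.650; half-tol=0.135, Σhalf²=0.122225
  +D: nom +37.180 → Σnom=16.980; wc +0.300/-0.300 → slack +0.800/-0.950; half-tol=0.300, Σhalf²=0.212225
  +E: nom +14.900 → Σnom=31.880; wc +0.370/-0.370 → slack +1.170/-1.320; half-tol=0.370, Σhalf²=0.349125
  -F: nom -41.500 → Σnom=-9.620; wc +0.261/-0.285 → slack +1.431/-1.605; half-tol=0.273, Σhalf²=0.423654
Nominal = -9.620. Worst-case = [-9.620 - 1.605, -9.620 + 1.431] = [-11.225, -8.189]. RSS = √0.423654 = 0.651.

nominal=-9.620 wc=[-11.225,-8.189] rss=0.651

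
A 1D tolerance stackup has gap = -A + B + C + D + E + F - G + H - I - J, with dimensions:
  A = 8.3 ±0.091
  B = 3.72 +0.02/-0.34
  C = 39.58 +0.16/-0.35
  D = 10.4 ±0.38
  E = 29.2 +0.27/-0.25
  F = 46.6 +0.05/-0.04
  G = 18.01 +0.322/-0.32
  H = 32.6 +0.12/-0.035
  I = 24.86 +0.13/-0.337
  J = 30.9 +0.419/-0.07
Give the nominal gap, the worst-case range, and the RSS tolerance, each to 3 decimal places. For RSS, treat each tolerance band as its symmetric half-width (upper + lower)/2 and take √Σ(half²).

nominal=80.030 wc=[77.673,81.848] rss=0.737

Stack each dimension's contribution:
  -A: nom -8.300 → Σnom=-8.300; wc +0.091/-0.091 → slack +0.091/-0.091; half-tol=0.091, Σhalf²=0.008281
  +B: nom +3.720 → Σnom=-4.580; wc +0.020/-0.340 → slack +0.111/-0.431; half-tol=0.180, Σhalf²=0.040681
  +C: nom +39.580 → Σnom=35.000; wc +0.160/-0.350 → slack +0.271/-0.781; half-tol=0.255, Σhalf²=0.105706
  +D: nom +10.400 → Σnom=45.400; wc +0.380/-0.380 → slack +0.651/-1.161; half-tol=0.380, Σhalf²=0.250106
  +E: nom +29.200 → Σnom=74.600; wc +0.270/-0.250 → slack +0.921/-1.411; half-tol=0.260, Σhalf²=0.317706
  +F: nom +46.600 → Σnom=121.200; wc +0.050/-0.040 → slack +0.971/-1.451; half-tol=0.045, Σhalf²=0.319731
  -G: nom -18.010 → Σnom=103.190; wc +0.320/-0.322 → slack +1.291/-1.773; half-tol=0.321, Σhalf²=0.422772
  +H: nom +32.600 → Σnom=135.790; wc +0.120/-0.035 → slack +1.411/-1.808; half-tol=0.077, Σhalf²=0.428778
  -I: nom -24.860 → Σnom=110.930; wc +0.337/-0.130 → slack +1.748/-1.938; half-tol=0.234, Σhalf²=0.483300
  -J: nom -30.900 → Σnom=80.030; wc +0.070/-0.419 → slack +1.818/-2.357; half-tol=0.244, Σhalf²=0.543081
Nominal = 80.030. Worst-case = [80.030 - 2.357, 80.030 + 1.818] = [77.673, 81.848]. RSS = √0.543081 = 0.737.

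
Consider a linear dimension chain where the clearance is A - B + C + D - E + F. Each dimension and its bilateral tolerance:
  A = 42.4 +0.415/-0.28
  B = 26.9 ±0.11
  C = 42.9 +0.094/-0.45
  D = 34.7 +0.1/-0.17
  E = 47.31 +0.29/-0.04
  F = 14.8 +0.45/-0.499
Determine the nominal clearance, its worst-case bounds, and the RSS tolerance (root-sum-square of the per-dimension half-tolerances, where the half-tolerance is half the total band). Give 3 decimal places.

Stack each dimension's contribution:
  +A: nom +42.400 → Σnom=42.400; wc +0.415/-0.280 → slack +0.415/-0.280; half-tol=0.348, Σhalf²=0.120756
  -B: nom -26.900 → Σnom=15.500; wc +0.110/-0.110 → slack +0.525/-0.390; half-tol=0.110, Σhalf²=0.132856
  +C: nom +42.900 → Σnom=58.400; wc +0.094/-0.450 → slack +0.619/-0.840; half-tol=0.272, Σhalf²=0.206840
  +D: nom +34.700 → Σnom=93.100; wc +0.100/-0.170 → slack +0.719/-1.010; half-tol=0.135, Σhalf²=0.225065
  -E: nom -47.310 → Σnom=45.790; wc +0.040/-0.290 → slack +0.759/-1.300; half-tol=0.165, Σhalf²=0.252290
  +F: nom +14.800 → Σnom=60.590; wc +0.450/-0.499 → slack +1.209/-1.799; half-tol=0.475, Σhalf²=0.477441
Nominal = 60.590. Worst-case = [60.590 - 1.799, 60.590 + 1.209] = [58.791, 61.799]. RSS = √0.477441 = 0.691.

nominal=60.590 wc=[58.791,61.799] rss=0.691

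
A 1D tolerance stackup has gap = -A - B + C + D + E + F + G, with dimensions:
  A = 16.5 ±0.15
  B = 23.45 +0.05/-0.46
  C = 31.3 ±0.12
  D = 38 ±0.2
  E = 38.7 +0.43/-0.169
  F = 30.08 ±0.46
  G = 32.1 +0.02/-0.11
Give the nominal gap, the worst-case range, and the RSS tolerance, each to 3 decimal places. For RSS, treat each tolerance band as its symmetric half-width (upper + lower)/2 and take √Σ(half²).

nominal=130.230 wc=[128.971,132.070] rss=0.669

Stack each dimension's contribution:
  -A: nom -16.500 → Σnom=-16.500; wc +0.150/-0.150 → slack +0.150/-0.150; half-tol=0.150, Σhalf²=0.022500
  -B: nom -23.450 → Σnom=-39.950; wc +0.460/-0.050 → slack +0.610/-0.200; half-tol=0.255, Σhalf²=0.087525
  +C: nom +31.300 → Σnom=-8.650; wc +0.120/-0.120 → slack +0.730/-0.320; half-tol=0.120, Σhalf²=0.101925
  +D: nom +38.000 → Σnom=29.350; wc +0.200/-0.200 → slack +0.930/-0.520; half-tol=0.200, Σhalf²=0.141925
  +E: nom +38.700 → Σnom=68.050; wc +0.430/-0.169 → slack +1.360/-0.689; half-tol=0.299, Σhalf²=0.231625
  +F: nom +30.080 → Σnom=98.130; wc +0.460/-0.460 → slack +1.820/-1.149; half-tol=0.460, Σhalf²=0.443225
  +G: nom +32.100 → Σnom=130.230; wc +0.020/-0.110 → slack +1.840/-1.259; half-tol=0.065, Σhalf²=0.447450
Nominal = 130.230. Worst-case = [130.230 - 1.259, 130.230 + 1.840] = [128.971, 132.070]. RSS = √0.447450 = 0.669.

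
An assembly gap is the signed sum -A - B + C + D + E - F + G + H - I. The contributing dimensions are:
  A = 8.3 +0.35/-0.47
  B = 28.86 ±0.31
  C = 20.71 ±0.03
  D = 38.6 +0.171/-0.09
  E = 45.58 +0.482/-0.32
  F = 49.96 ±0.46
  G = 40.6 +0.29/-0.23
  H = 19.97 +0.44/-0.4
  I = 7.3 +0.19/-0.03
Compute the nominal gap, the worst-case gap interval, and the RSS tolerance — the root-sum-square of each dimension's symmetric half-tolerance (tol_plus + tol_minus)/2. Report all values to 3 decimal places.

nominal=71.040 wc=[68.660,73.723] rss=0.954

Stack each dimension's contribution:
  -A: nom -8.300 → Σnom=-8.300; wc +0.470/-0.350 → slack +0.470/-0.350; half-tol=0.410, Σhalf²=0.168100
  -B: nom -28.860 → Σnom=-37.160; wc +0.310/-0.310 → slack +0.780/-0.660; half-tol=0.310, Σhalf²=0.264200
  +C: nom +20.710 → Σnom=-16.450; wc +0.030/-0.030 → slack +0.810/-0.690; half-tol=0.030, Σhalf²=0.265100
  +D: nom +38.600 → Σnom=22.150; wc +0.171/-0.090 → slack +0.981/-0.780; half-tol=0.131, Σhalf²=0.282130
  +E: nom +45.580 → Σnom=67.730; wc +0.482/-0.320 → slack +1.463/-1.100; half-tol=0.401, Σhalf²=0.442931
  -F: nom -49.960 → Σnom=17.770; wc +0.460/-0.460 → slack +1.923/-1.560; half-tol=0.460, Σhalf²=0.654531
  +G: nom +40.600 → Σnom=58.370; wc +0.290/-0.230 → slack +2.213/-1.790; half-tol=0.260, Σhalf²=0.722131
  +H: nom +19.970 → Σnom=78.340; wc +0.440/-0.400 → slack +2.653/-2.190; half-tol=0.420, Σhalf²=0.898531
  -I: nom -7.300 → Σnom=71.040; wc +0.030/-0.190 → slack +2.683/-2.380; half-tol=0.110, Σhalf²=0.910631
Nominal = 71.040. Worst-case = [71.040 - 2.380, 71.040 + 2.683] = [68.660, 73.723]. RSS = √0.910631 = 0.954.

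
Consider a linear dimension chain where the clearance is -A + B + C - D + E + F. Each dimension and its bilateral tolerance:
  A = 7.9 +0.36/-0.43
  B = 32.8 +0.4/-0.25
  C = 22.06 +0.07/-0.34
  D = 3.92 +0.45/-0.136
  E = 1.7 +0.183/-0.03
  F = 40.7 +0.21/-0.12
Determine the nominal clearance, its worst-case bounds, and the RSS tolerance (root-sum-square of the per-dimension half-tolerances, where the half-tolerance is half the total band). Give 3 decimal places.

Stack each dimension's contribution:
  -A: nom -7.900 → Σnom=-7.900; wc +0.430/-0.360 → slack +0.430/-0.360; half-tol=0.395, Σhalf²=0.156025
  +B: nom +32.800 → Σnom=24.900; wc +0.400/-0.250 → slack +0.830/-0.610; half-tol=0.325, Σhalf²=0.261650
  +C: nom +22.060 → Σnom=46.960; wc +0.070/-0.340 → slack +0.900/-0.950; half-tol=0.205, Σhalf²=0.303675
  -D: nom -3.920 → Σnom=43.040; wc +0.136/-0.450 → slack +1.036/-1.400; half-tol=0.293, Σhalf²=0.389524
  +E: nom +1.700 → Σnom=44.740; wc +0.183/-0.030 → slack +1.219/-1.430; half-tol=0.106, Σhalf²=0.400866
  +F: nom +40.700 → Σnom=85.440; wc +0.210/-0.120 → slack +1.429/-1.550; half-tol=0.165, Σhalf²=0.428091
Nominal = 85.440. Worst-case = [85.440 - 1.550, 85.440 + 1.429] = [83.890, 86.869]. RSS = √0.428091 = 0.654.

nominal=85.440 wc=[83.890,86.869] rss=0.654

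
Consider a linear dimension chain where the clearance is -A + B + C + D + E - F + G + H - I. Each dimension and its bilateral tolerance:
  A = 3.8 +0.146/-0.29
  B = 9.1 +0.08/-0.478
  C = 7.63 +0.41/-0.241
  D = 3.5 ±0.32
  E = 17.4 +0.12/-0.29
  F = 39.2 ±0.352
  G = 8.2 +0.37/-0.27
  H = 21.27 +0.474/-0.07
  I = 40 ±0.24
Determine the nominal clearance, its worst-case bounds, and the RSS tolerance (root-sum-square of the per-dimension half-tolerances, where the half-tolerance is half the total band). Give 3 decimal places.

nominal=-15.900 wc=[-18.307,-13.244] rss=0.857

Stack each dimension's contribution:
  -A: nom -3.800 → Σnom=-3.800; wc +0.290/-0.146 → slack +0.290/-0.146; half-tol=0.218, Σhalf²=0.047524
  +B: nom +9.100 → Σnom=5.300; wc +0.080/-0.478 → slack +0.370/-0.624; half-tol=0.279, Σhalf²=0.125365
  +C: nom +7.630 → Σnom=12.930; wc +0.410/-0.241 → slack +0.780/-0.865; half-tol=0.326, Σhalf²=0.231315
  +D: nom +3.500 → Σnom=16.430; wc +0.320/-0.320 → slack +1.100/-1.185; half-tol=0.320, Σhalf²=0.333715
  +E: nom +17.400 → Σnom=33.830; wc +0.120/-0.290 → slack +1.220/-1.475; half-tol=0.205, Σhalf²=0.375740
  -F: nom -39.200 → Σnom=-5.370; wc +0.352/-0.352 → slack +1.572/-1.827; half-tol=0.352, Σhalf²=0.499644
  +G: nom +8.200 → Σnom=2.830; wc +0.370/-0.270 → slack +1.942/-2.097; half-tol=0.320, Σhalf²=0.602044
  +H: nom +21.270 → Σnom=24.100; wc +0.474/-0.070 → slack +2.416/-2.167; half-tol=0.272, Σhalf²=0.676028
  -I: nom -40.000 → Σnom=-15.900; wc +0.240/-0.240 → slack +2.656/-2.407; half-tol=0.240, Σhalf²=0.733628
Nominal = -15.900. Worst-case = [-15.900 - 2.407, -15.900 + 2.656] = [-18.307, -13.244]. RSS = √0.733628 = 0.857.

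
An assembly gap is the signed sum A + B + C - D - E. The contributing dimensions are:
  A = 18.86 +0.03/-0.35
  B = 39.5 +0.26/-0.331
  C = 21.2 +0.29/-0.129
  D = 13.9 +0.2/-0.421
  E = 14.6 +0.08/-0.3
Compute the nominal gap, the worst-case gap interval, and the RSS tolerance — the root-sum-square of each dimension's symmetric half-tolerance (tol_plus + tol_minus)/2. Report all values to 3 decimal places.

nominal=51.060 wc=[49.970,52.361] rss=0.548

Stack each dimension's contribution:
  +A: nom +18.860 → Σnom=18.860; wc +0.030/-0.350 → slack +0.030/-0.350; half-tol=0.190, Σhalf²=0.036100
  +B: nom +39.500 → Σnom=58.360; wc +0.260/-0.331 → slack +0.290/-0.681; half-tol=0.295, Σhalf²=0.123420
  +C: nom +21.200 → Σnom=79.560; wc +0.290/-0.129 → slack +0.580/-0.810; half-tol=0.209, Σhalf²=0.167310
  -D: nom -13.900 → Σnom=65.660; wc +0.421/-0.200 → slack +1.001/-1.010; half-tol=0.310, Σhalf²=0.263721
  -E: nom -14.600 → Σnom=51.060; wc +0.300/-0.080 → slack +1.301/-1.090; half-tol=0.190, Σhalf²=0.299821
Nominal = 51.060. Worst-case = [51.060 - 1.090, 51.060 + 1.301] = [49.970, 52.361]. RSS = √0.299821 = 0.548.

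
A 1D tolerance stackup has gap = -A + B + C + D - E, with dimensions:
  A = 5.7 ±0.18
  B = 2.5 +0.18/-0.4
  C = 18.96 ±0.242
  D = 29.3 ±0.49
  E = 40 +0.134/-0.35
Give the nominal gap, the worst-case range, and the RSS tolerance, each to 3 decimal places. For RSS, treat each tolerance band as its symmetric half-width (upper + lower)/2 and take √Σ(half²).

Stack each dimension's contribution:
  -A: nom -5.700 → Σnom=-5.700; wc +0.180/-0.180 → slack +0.180/-0.180; half-tol=0.180, Σhalf²=0.032400
  +B: nom +2.500 → Σnom=-3.200; wc +0.180/-0.400 → slack +0.360/-0.580; half-tol=0.290, Σhalf²=0.116500
  +C: nom +18.960 → Σnom=15.760; wc +0.242/-0.242 → slack +0.602/-0.822; half-tol=0.242, Σhalf²=0.175064
  +D: nom +29.300 → Σnom=45.060; wc +0.490/-0.490 → slack +1.092/-1.312; half-tol=0.490, Σhalf²=0.415164
  -E: nom -40.000 → Σnom=5.060; wc +0.350/-0.134 → slack +1.442/-1.446; half-tol=0.242, Σhalf²=0.473728
Nominal = 5.060. Worst-case = [5.060 - 1.446, 5.060 + 1.442] = [3.614, 6.502]. RSS = √0.473728 = 0.688.

nominal=5.060 wc=[3.614,6.502] rss=0.688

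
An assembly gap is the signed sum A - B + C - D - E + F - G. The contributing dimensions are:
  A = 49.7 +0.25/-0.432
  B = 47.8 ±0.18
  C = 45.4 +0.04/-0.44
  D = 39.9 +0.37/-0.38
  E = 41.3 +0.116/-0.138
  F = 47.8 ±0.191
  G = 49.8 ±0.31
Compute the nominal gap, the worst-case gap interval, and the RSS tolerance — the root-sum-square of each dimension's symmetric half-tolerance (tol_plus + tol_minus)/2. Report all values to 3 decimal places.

nominal=-35.900 wc=[-37.939,-34.411] rss=0.704

Stack each dimension's contribution:
  +A: nom +49.700 → Σnom=49.700; wc +0.250/-0.432 → slack +0.250/-0.432; half-tol=0.341, Σhalf²=0.116281
  -B: nom -47.800 → Σnom=1.900; wc +0.180/-0.180 → slack +0.430/-0.612; half-tol=0.180, Σhalf²=0.148681
  +C: nom +45.400 → Σnom=47.300; wc +0.040/-0.440 → slack +0.470/-1.052; half-tol=0.240, Σhalf²=0.206281
  -D: nom -39.900 → Σnom=7.400; wc +0.380/-0.370 → slack +0.850/-1.422; half-tol=0.375, Σhalf²=0.346906
  -E: nom -41.300 → Σnom=-33.900; wc +0.138/-0.116 → slack +0.988/-1.538; half-tol=0.127, Σhalf²=0.363035
  +F: nom +47.800 → Σnom=13.900; wc +0.191/-0.191 → slack +1.179/-1.729; half-tol=0.191, Σhalf²=0.399516
  -G: nom -49.800 → Σnom=-35.900; wc +0.310/-0.310 → slack +1.489/-2.039; half-tol=0.310, Σhalf²=0.495616
Nominal = -35.900. Worst-case = [-35.900 - 2.039, -35.900 + 1.489] = [-37.939, -34.411]. RSS = √0.495616 = 0.704.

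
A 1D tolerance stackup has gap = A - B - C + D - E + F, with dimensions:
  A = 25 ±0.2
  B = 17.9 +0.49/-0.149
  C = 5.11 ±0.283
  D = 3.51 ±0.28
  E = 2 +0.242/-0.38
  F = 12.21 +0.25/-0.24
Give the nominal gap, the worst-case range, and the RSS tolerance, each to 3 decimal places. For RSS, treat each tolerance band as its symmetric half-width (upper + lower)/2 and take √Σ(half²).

nominal=15.710 wc=[13.975,17.252] rss=0.676

Stack each dimension's contribution:
  +A: nom +25.000 → Σnom=25.000; wc +0.200/-0.200 → slack +0.200/-0.200; half-tol=0.200, Σhalf²=0.040000
  -B: nom -17.900 → Σnom=7.100; wc +0.149/-0.490 → slack +0.349/-0.690; half-tol=0.320, Σhalf²=0.142080
  -C: nom -5.110 → Σnom=1.990; wc +0.283/-0.283 → slack +0.632/-0.973; half-tol=0.283, Σhalf²=0.222169
  +D: nom +3.510 → Σnom=5.500; wc +0.280/-0.280 → slack +0.912/-1.253; half-tol=0.280, Σhalf²=0.300569
  -E: nom -2.000 → Σnom=3.500; wc +0.380/-0.242 → slack +1.292/-1.495; half-tol=0.311, Σhalf²=0.397290
  +F: nom +12.210 → Σnom=15.710; wc +0.250/-0.240 → slack +1.542/-1.735; half-tol=0.245, Σhalf²=0.457315
Nominal = 15.710. Worst-case = [15.710 - 1.735, 15.710 + 1.542] = [13.975, 17.252]. RSS = √0.457315 = 0.676.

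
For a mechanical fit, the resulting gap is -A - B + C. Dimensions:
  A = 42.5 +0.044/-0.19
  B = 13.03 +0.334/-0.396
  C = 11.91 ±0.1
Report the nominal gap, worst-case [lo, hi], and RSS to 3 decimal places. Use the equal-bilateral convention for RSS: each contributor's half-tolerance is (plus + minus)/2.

Stack each dimension's contribution:
  -A: nom -42.500 → Σnom=-42.500; wc +0.190/-0.044 → slack +0.190/-0.044; half-tol=0.117, Σhalf²=0.013689
  -B: nom -13.030 → Σnom=-55.530; wc +0.396/-0.334 → slack +0.586/-0.378; half-tol=0.365, Σhalf²=0.146914
  +C: nom +11.910 → Σnom=-43.620; wc +0.100/-0.100 → slack +0.686/-0.478; half-tol=0.100, Σhalf²=0.156914
Nominal = -43.620. Worst-case = [-43.620 - 0.478, -43.620 + 0.686] = [-44.098, -42.934]. RSS = √0.156914 = 0.396.

nominal=-43.620 wc=[-44.098,-42.934] rss=0.396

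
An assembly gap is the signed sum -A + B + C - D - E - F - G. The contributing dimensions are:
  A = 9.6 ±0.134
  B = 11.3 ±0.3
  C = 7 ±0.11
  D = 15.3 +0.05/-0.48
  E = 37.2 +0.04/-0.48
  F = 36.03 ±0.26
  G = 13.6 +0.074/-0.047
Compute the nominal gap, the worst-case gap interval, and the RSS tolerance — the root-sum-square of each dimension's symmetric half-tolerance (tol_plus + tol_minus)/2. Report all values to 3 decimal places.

nominal=-93.430 wc=[-94.398,-91.619] rss=0.574

Stack each dimension's contribution:
  -A: nom -9.600 → Σnom=-9.600; wc +0.134/-0.134 → slack +0.134/-0.134; half-tol=0.134, Σhalf²=0.017956
  +B: nom +11.300 → Σnom=1.700; wc +0.300/-0.300 → slack +0.434/-0.434; half-tol=0.300, Σhalf²=0.107956
  +C: nom +7.000 → Σnom=8.700; wc +0.110/-0.110 → slack +0.544/-0.544; half-tol=0.110, Σhalf²=0.120056
  -D: nom -15.300 → Σnom=-6.600; wc +0.480/-0.050 → slack +1.024/-0.594; half-tol=0.265, Σhalf²=0.190281
  -E: nom -37.200 → Σnom=-43.800; wc +0.480/-0.040 → slack +1.504/-0.634; half-tol=0.260, Σhalf²=0.257881
  -F: nom -36.030 → Σnom=-79.830; wc +0.260/-0.260 → slack +1.764/-0.894; half-tol=0.260, Σhalf²=0.325481
  -G: nom -13.600 → Σnom=-93.430; wc +0.047/-0.074 → slack +1.811/-0.968; half-tol=0.060, Σhalf²=0.329141
Nominal = -93.430. Worst-case = [-93.430 - 0.968, -93.430 + 1.811] = [-94.398, -91.619]. RSS = √0.329141 = 0.574.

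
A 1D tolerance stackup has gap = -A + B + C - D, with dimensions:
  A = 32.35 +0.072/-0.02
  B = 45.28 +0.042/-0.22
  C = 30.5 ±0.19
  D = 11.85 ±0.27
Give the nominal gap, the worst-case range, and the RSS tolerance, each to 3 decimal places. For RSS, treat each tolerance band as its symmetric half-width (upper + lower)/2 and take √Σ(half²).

nominal=31.580 wc=[30.828,32.102] rss=0.358

Stack each dimension's contribution:
  -A: nom -32.350 → Σnom=-32.350; wc +0.020/-0.072 → slack +0.020/-0.072; half-tol=0.046, Σhalf²=0.002116
  +B: nom +45.280 → Σnom=12.930; wc +0.042/-0.220 → slack +0.062/-0.292; half-tol=0.131, Σhalf²=0.019277
  +C: nom +30.500 → Σnom=43.430; wc +0.190/-0.190 → slack +0.252/-0.482; half-tol=0.190, Σhalf²=0.055377
  -D: nom -11.850 → Σnom=31.580; wc +0.270/-0.270 → slack +0.522/-0.752; half-tol=0.270, Σhalf²=0.128277
Nominal = 31.580. Worst-case = [31.580 - 0.752, 31.580 + 0.522] = [30.828, 32.102]. RSS = √0.128277 = 0.358.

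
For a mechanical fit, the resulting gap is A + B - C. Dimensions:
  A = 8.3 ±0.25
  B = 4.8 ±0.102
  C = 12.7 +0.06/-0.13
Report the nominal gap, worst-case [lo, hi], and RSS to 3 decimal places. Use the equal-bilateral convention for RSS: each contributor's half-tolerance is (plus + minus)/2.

Stack each dimension's contribution:
  +A: nom +8.300 → Σnom=8.300; wc +0.250/-0.250 → slack +0.250/-0.250; half-tol=0.250, Σhalf²=0.062500
  +B: nom +4.800 → Σnom=13.100; wc +0.102/-0.102 → slack +0.352/-0.352; half-tol=0.102, Σhalf²=0.072904
  -C: nom -12.700 → Σnom=0.400; wc +0.130/-0.060 → slack +0.482/-0.412; half-tol=0.095, Σhalf²=0.081929
Nominal = 0.400. Worst-case = [0.400 - 0.412, 0.400 + 0.482] = [-0.012, 0.882]. RSS = √0.081929 = 0.286.

nominal=0.400 wc=[-0.012,0.882] rss=0.286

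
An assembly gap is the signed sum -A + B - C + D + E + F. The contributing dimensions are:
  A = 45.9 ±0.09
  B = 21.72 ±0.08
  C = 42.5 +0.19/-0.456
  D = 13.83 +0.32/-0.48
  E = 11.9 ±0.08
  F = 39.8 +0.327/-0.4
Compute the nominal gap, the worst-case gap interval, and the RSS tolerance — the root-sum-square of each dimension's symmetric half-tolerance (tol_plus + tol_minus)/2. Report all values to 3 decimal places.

Stack each dimension's contribution:
  -A: nom -45.900 → Σnom=-45.900; wc +0.090/-0.090 → slack +0.090/-0.090; half-tol=0.090, Σhalf²=0.008100
  +B: nom +21.720 → Σnom=-24.180; wc +0.080/-0.080 → slack +0.170/-0.170; half-tol=0.080, Σhalf²=0.014500
  -C: nom -42.500 → Σnom=-66.680; wc +0.456/-0.190 → slack +0.626/-0.360; half-tol=0.323, Σhalf²=0.118829
  +D: nom +13.830 → Σnom=-52.850; wc +0.320/-0.480 → slack +0.946/-0.840; half-tol=0.400, Σhalf²=0.278829
  +E: nom +11.900 → Σnom=-40.950; wc +0.080/-0.080 → slack +1.026/-0.920; half-tol=0.080, Σhalf²=0.285229
  +F: nom +39.800 → Σnom=-1.150; wc +0.327/-0.400 → slack +1.353/-1.320; half-tol=0.364, Σhalf²=0.417361
Nominal = -1.150. Worst-case = [-1.150 - 1.320, -1.150 + 1.353] = [-2.470, 0.203]. RSS = √0.417361 = 0.646.

nominal=-1.150 wc=[-2.470,0.203] rss=0.646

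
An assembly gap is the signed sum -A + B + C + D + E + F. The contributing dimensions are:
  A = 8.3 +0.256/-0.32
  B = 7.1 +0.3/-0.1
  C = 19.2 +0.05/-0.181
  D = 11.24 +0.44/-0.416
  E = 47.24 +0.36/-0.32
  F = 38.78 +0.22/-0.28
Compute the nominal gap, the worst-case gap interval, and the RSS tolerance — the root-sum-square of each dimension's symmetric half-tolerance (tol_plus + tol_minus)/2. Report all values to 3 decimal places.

nominal=115.260 wc=[113.707,116.950] rss=0.705

Stack each dimension's contribution:
  -A: nom -8.300 → Σnom=-8.300; wc +0.320/-0.256 → slack +0.320/-0.256; half-tol=0.288, Σhalf²=0.082944
  +B: nom +7.100 → Σnom=-1.200; wc +0.300/-0.100 → slack +0.620/-0.356; half-tol=0.200, Σhalf²=0.122944
  +C: nom +19.200 → Σnom=18.000; wc +0.050/-0.181 → slack +0.670/-0.537; half-tol=0.115, Σhalf²=0.136284
  +D: nom +11.240 → Σnom=29.240; wc +0.440/-0.416 → slack +1.110/-0.953; half-tol=0.428, Σhalf²=0.319468
  +E: nom +47.240 → Σnom=76.480; wc +0.360/-0.320 → slack +1.470/-1.273; half-tol=0.340, Σhalf²=0.435068
  +F: nom +38.780 → Σnom=115.260; wc +0.220/-0.280 → slack +1.690/-1.553; half-tol=0.250, Σhalf²=0.497568
Nominal = 115.260. Worst-case = [115.260 - 1.553, 115.260 + 1.690] = [113.707, 116.950]. RSS = √0.497568 = 0.705.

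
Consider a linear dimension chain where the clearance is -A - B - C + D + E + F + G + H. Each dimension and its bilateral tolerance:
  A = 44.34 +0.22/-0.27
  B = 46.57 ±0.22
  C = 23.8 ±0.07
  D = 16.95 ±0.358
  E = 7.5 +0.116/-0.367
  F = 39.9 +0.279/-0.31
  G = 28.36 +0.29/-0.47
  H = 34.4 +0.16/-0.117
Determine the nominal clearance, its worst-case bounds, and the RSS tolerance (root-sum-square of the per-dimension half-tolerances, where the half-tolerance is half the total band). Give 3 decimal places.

nominal=12.400 wc=[10.268,14.163] rss=0.742

Stack each dimension's contribution:
  -A: nom -44.340 → Σnom=-44.340; wc +0.270/-0.220 → slack +0.270/-0.220; half-tol=0.245, Σhalf²=0.060025
  -B: nom -46.570 → Σnom=-90.910; wc +0.220/-0.220 → slack +0.490/-0.440; half-tol=0.220, Σhalf²=0.108425
  -C: nom -23.800 → Σnom=-114.710; wc +0.070/-0.070 → slack +0.560/-0.510; half-tol=0.070, Σhalf²=0.113325
  +D: nom +16.950 → Σnom=-97.760; wc +0.358/-0.358 → slack +0.918/-0.868; half-tol=0.358, Σhalf²=0.241489
  +E: nom +7.500 → Σnom=-90.260; wc +0.116/-0.367 → slack +1.034/-1.235; half-tol=0.241, Σhalf²=0.299811
  +F: nom +39.900 → Σnom=-50.360; wc +0.279/-0.310 → slack +1.313/-1.545; half-tol=0.294, Σhalf²=0.386542
  +G: nom +28.360 → Σnom=-22.000; wc +0.290/-0.470 → slack +1.603/-2.015; half-tol=0.380, Σhalf²=0.530942
  +H: nom +34.400 → Σnom=12.400; wc +0.160/-0.117 → slack +1.763/-2.132; half-tol=0.139, Σhalf²=0.550124
Nominal = 12.400. Worst-case = [12.400 - 2.132, 12.400 + 1.763] = [10.268, 14.163]. RSS = √0.550124 = 0.742.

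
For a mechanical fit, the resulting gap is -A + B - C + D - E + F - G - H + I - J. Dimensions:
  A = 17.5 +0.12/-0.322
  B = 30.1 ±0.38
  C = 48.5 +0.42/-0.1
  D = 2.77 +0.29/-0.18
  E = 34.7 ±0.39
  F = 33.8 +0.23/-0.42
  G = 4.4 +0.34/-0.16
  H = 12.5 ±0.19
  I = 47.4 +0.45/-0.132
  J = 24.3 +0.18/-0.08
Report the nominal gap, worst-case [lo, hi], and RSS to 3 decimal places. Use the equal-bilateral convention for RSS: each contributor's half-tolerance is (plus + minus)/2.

Stack each dimension's contribution:
  -A: nom -17.500 → Σnom=-17.500; wc +0.322/-0.120 → slack +0.322/-0.120; half-tol=0.221, Σhalf²=0.048841
  +B: nom +30.100 → Σnom=12.600; wc +0.380/-0.380 → slack +0.702/-0.500; half-tol=0.380, Σhalf²=0.193241
  -C: nom -48.500 → Σnom=-35.900; wc +0.100/-0.420 → slack +0.802/-0.920; half-tol=0.260, Σhalf²=0.260841
  +D: nom +2.770 → Σnom=-33.130; wc +0.290/-0.180 → slack +1.092/-1.100; half-tol=0.235, Σhalf²=0.316066
  -E: nom -34.700 → Σnom=-67.830; wc +0.390/-0.390 → slack +1.482/-1.490; half-tol=0.390, Σhalf²=0.468166
  +F: nom +33.800 → Σnom=-34.030; wc +0.230/-0.420 → slack +1.712/-1.910; half-tol=0.325, Σhalf²=0.573791
  -G: nom -4.400 → Σnom=-38.430; wc +0.160/-0.340 → slack +1.872/-2.250; half-tol=0.250, Σhalf²=0.636291
  -H: nom -12.500 → Σnom=-50.930; wc +0.190/-0.190 → slack +2.062/-2.440; half-tol=0.190, Σhalf²=0.672391
  +I: nom +47.400 → Σnom=-3.530; wc +0.450/-0.132 → slack +2.512/-2.572; half-tol=0.291, Σhalf²=0.757072
  -J: nom -24.300 → Σnom=-27.830; wc +0.080/-0.180 → slack +2.592/-2.752; half-tol=0.130, Σhalf²=0.773972
Nominal = -27.830. Worst-case = [-27.830 - 2.752, -27.830 + 2.592] = [-30.582, -25.238]. RSS = √0.773972 = 0.880.

nominal=-27.830 wc=[-30.582,-25.238] rss=0.880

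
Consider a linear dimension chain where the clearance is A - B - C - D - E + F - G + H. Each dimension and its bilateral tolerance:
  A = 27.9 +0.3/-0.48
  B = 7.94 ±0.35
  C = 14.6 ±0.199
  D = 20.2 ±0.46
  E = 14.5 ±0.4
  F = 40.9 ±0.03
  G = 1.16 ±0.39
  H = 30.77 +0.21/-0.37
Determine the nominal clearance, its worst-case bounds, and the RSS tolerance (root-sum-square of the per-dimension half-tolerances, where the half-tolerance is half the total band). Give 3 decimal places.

nominal=41.170 wc=[38.491,43.509] rss=0.961

Stack each dimension's contribution:
  +A: nom +27.900 → Σnom=27.900; wc +0.300/-0.480 → slack +0.300/-0.480; half-tol=0.390, Σhalf²=0.152100
  -B: nom -7.940 → Σnom=19.960; wc +0.350/-0.350 → slack +0.650/-0.830; half-tol=0.350, Σhalf²=0.274600
  -C: nom -14.600 → Σnom=5.360; wc +0.199/-0.199 → slack +0.849/-1.029; half-tol=0.199, Σhalf²=0.314201
  -D: nom -20.200 → Σnom=-14.840; wc +0.460/-0.460 → slack +1.309/-1.489; half-tol=0.460, Σhalf²=0.525801
  -E: nom -14.500 → Σnom=-29.340; wc +0.400/-0.400 → slack +1.709/-1.889; half-tol=0.400, Σhalf²=0.685801
  +F: nom +40.900 → Σnom=11.560; wc +0.030/-0.030 → slack +1.739/-1.919; half-tol=0.030, Σhalf²=0.686701
  -G: nom -1.160 → Σnom=10.400; wc +0.390/-0.390 → slack +2.129/-2.309; half-tol=0.390, Σhalf²=0.838801
  +H: nom +30.770 → Σnom=41.170; wc +0.210/-0.370 → slack +2.339/-2.679; half-tol=0.290, Σhalf²=0.922901
Nominal = 41.170. Worst-case = [41.170 - 2.679, 41.170 + 2.339] = [38.491, 43.509]. RSS = √0.922901 = 0.961.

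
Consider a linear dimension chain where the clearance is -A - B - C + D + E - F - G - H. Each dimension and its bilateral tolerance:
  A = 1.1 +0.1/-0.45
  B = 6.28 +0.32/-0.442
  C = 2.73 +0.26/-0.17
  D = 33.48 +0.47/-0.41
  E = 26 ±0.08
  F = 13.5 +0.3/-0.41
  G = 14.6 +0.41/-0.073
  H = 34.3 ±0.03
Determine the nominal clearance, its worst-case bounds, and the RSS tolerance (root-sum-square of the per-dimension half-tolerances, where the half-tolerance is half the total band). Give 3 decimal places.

Stack each dimension's contribution:
  -A: nom -1.100 → Σnom=-1.100; wc +0.450/-0.100 → slack +0.450/-0.100; half-tol=0.275, Σhalf²=0.075625
  -B: nom -6.280 → Σnom=-7.380; wc +0.442/-0.320 → slack +0.892/-0.420; half-tol=0.381, Σhalf²=0.220786
  -C: nom -2.730 → Σnom=-10.110; wc +0.170/-0.260 → slack +1.062/-0.680; half-tol=0.215, Σhalf²=0.267011
  +D: nom +33.480 → Σnom=23.370; wc +0.470/-0.410 → slack +1.532/-1.090; half-tol=0.440, Σhalf²=0.460611
  +E: nom +26.000 → Σnom=49.370; wc +0.080/-0.080 → slack +1.612/-1.170; half-tol=0.080, Σhalf²=0.467011
  -F: nom -13.500 → Σnom=35.870; wc +0.410/-0.300 → slack +2.022/-1.470; half-tol=0.355, Σhalf²=0.593036
  -G: nom -14.600 → Σnom=21.270; wc +0.073/-0.410 → slack +2.095/-1.880; half-tol=0.241, Σhalf²=0.651358
  -H: nom -34.300 → Σnom=-13.030; wc +0.030/-0.030 → slack +2.125/-1.910; half-tol=0.030, Σhalf²=0.652258
Nominal = -13.030. Worst-case = [-13.030 - 1.910, -13.030 + 2.125] = [-14.940, -10.905]. RSS = √0.652258 = 0.808.

nominal=-13.030 wc=[-14.940,-10.905] rss=0.808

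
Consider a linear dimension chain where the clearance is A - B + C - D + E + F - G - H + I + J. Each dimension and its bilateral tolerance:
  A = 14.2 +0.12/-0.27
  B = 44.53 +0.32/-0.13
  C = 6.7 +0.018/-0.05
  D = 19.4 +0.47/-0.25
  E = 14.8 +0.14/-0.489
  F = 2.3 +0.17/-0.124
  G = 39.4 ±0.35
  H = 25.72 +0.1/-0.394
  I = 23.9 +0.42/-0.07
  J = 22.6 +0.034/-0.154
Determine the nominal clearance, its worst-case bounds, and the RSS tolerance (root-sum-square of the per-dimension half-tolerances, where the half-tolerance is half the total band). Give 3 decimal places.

nominal=-44.550 wc=[-46.947,-42.524] rss=0.770

Stack each dimension's contribution:
  +A: nom +14.200 → Σnom=14.200; wc +0.120/-0.270 → slack +0.120/-0.270; half-tol=0.195, Σhalf²=0.038025
  -B: nom -44.530 → Σnom=-30.330; wc +0.130/-0.320 → slack +0.250/-0.590; half-tol=0.225, Σhalf²=0.088650
  +C: nom +6.700 → Σnom=-23.630; wc +0.018/-0.050 → slack +0.268/-0.640; half-tol=0.034, Σhalf²=0.089806
  -D: nom -19.400 → Σnom=-43.030; wc +0.250/-0.470 → slack +0.518/-1.110; half-tol=0.360, Σhalf²=0.219406
  +E: nom +14.800 → Σnom=-28.230; wc +0.140/-0.489 → slack +0.658/-1.599; half-tol=0.315, Σhalf²=0.318316
  +F: nom +2.300 → Σnom=-25.930; wc +0.170/-0.124 → slack +0.828/-1.723; half-tol=0.147, Σhalf²=0.339925
  -G: nom -39.400 → Σnom=-65.330; wc +0.350/-0.350 → slack +1.178/-2.073; half-tol=0.350, Σhalf²=0.462425
  -H: nom -25.720 → Σnom=-91.050; wc +0.394/-0.100 → slack +1.572/-2.173; half-tol=0.247, Σhalf²=0.523434
  +I: nom +23.900 → Σnom=-67.150; wc +0.420/-0.070 → slack +1.992/-2.243; half-tol=0.245, Σhalf²=0.583459
  +J: nom +22.600 → Σnom=-44.550; wc +0.034/-0.154 → slack +2.026/-2.397; half-tol=0.094, Σhalf²=0.592295
Nominal = -44.550. Worst-case = [-44.550 - 2.397, -44.550 + 2.026] = [-46.947, -42.524]. RSS = √0.592295 = 0.770.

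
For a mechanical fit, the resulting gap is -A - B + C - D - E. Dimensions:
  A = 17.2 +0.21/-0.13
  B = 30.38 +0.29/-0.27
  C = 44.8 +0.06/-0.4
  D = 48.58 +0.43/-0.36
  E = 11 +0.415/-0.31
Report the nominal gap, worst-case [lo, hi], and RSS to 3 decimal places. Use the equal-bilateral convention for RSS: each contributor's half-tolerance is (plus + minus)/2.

nominal=-62.360 wc=[-64.105,-61.230] rss=0.669

Stack each dimension's contribution:
  -A: nom -17.200 → Σnom=-17.200; wc +0.130/-0.210 → slack +0.130/-0.210; half-tol=0.170, Σhalf²=0.028900
  -B: nom -30.380 → Σnom=-47.580; wc +0.270/-0.290 → slack +0.400/-0.500; half-tol=0.280, Σhalf²=0.107300
  +C: nom +44.800 → Σnom=-2.780; wc +0.060/-0.400 → slack +0.460/-0.900; half-tol=0.230, Σhalf²=0.160200
  -D: nom -48.580 → Σnom=-51.360; wc +0.360/-0.430 → slack +0.820/-1.330; half-tol=0.395, Σhalf²=0.316225
  -E: nom -11.000 → Σnom=-62.360; wc +0.310/-0.415 → slack +1.130/-1.745; half-tol=0.362, Σhalf²=0.447631
Nominal = -62.360. Worst-case = [-62.360 - 1.745, -62.360 + 1.130] = [-64.105, -61.230]. RSS = √0.447631 = 0.669.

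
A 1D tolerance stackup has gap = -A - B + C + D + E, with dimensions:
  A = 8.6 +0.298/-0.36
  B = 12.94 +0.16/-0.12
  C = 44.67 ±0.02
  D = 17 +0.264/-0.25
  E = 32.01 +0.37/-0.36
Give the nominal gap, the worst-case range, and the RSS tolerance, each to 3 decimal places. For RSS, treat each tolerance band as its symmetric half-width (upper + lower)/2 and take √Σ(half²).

Stack each dimension's contribution:
  -A: nom -8.600 → Σnom=-8.600; wc +0.360/-0.298 → slack +0.360/-0.298; half-tol=0.329, Σhalf²=0.108241
  -B: nom -12.940 → Σnom=-21.540; wc +0.120/-0.160 → slack +0.480/-0.458; half-tol=0.140, Σhalf²=0.127841
  +C: nom +44.670 → Σnom=23.130; wc +0.020/-0.020 → slack +0.500/-0.478; half-tol=0.020, Σhalf²=0.128241
  +D: nom +17.000 → Σnom=40.130; wc +0.264/-0.250 → slack +0.764/-0.728; half-tol=0.257, Σhalf²=0.194290
  +E: nom +32.010 → Σnom=72.140; wc +0.370/-0.360 → slack +1.134/-1.088; half-tol=0.365, Σhalf²=0.327515
Nominal = 72.140. Worst-case = [72.140 - 1.088, 72.140 + 1.134] = [71.052, 73.274]. RSS = √0.327515 = 0.572.

nominal=72.140 wc=[71.052,73.274] rss=0.572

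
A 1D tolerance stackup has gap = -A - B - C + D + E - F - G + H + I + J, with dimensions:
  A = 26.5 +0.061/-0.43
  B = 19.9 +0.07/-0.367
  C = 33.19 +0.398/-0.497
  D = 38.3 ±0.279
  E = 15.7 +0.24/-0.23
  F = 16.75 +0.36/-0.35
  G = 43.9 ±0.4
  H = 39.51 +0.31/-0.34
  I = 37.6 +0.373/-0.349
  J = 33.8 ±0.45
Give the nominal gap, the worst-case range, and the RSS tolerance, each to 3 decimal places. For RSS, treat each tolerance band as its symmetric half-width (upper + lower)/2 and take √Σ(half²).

nominal=24.670 wc=[21.733,28.366] rss=1.080

Stack each dimension's contribution:
  -A: nom -26.500 → Σnom=-26.500; wc +0.430/-0.061 → slack +0.430/-0.061; half-tol=0.245, Σhalf²=0.060270
  -B: nom -19.900 → Σnom=-46.400; wc +0.367/-0.070 → slack +0.797/-0.131; half-tol=0.218, Σhalf²=0.108012
  -C: nom -33.190 → Σnom=-79.590; wc +0.497/-0.398 → slack +1.294/-0.529; half-tol=0.448, Σhalf²=0.308269
  +D: nom +38.300 → Σnom=-41.290; wc +0.279/-0.279 → slack +1.573/-0.808; half-tol=0.279, Σhalf²=0.386110
  +E: nom +15.700 → Σnom=-25.590; wc +0.240/-0.230 → slack +1.813/-1.038; half-tol=0.235, Σhalf²=0.441335
  -F: nom -16.750 → Σnom=-42.340; wc +0.350/-0.360 → slack +2.163/-1.398; half-tol=0.355, Σhalf²=0.567360
  -G: nom -43.900 → Σnom=-86.240; wc +0.400/-0.400 → slack +2.563/-1.798; half-tol=0.400, Σhalf²=0.727360
  +H: nom +39.510 → Σnom=-46.730; wc +0.310/-0.340 → slack +2.873/-2.138; half-tol=0.325, Σhalf²=0.832985
  +I: nom +37.600 → Σnom=-9.130; wc +0.373/-0.349 → slack +3.246/-2.487; half-tol=0.361, Σhalf²=0.963306
  +J: nom +33.800 → Σnom=24.670; wc +0.450/-0.450 → slack +3.696/-2.937; half-tol=0.450, Σhalf²=1.165806
Nominal = 24.670. Worst-case = [24.670 - 2.937, 24.670 + 3.696] = [21.733, 28.366]. RSS = √1.165806 = 1.080.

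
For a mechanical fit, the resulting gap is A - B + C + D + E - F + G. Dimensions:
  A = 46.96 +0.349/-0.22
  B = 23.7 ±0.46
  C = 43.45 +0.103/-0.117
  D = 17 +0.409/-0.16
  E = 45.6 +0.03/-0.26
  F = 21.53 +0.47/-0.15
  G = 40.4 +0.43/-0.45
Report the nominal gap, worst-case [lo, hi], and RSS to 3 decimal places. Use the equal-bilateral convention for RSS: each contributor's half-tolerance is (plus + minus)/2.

Stack each dimension's contribution:
  +A: nom +46.960 → Σnom=46.960; wc +0.349/-0.220 → slack +0.349/-0.220; half-tol=0.284, Σhalf²=0.080940
  -B: nom -23.700 → Σnom=23.260; wc +0.460/-0.460 → slack +0.809/-0.680; half-tol=0.460, Σhalf²=0.292540
  +C: nom +43.450 → Σnom=66.710; wc +0.103/-0.117 → slack +0.912/-0.797; half-tol=0.110, Σhalf²=0.304640
  +D: nom +17.000 → Σnom=83.710; wc +0.409/-0.160 → slack +1.321/-0.957; half-tol=0.284, Σhalf²=0.385580
  +E: nom +45.600 → Σnom=129.310; wc +0.030/-0.260 → slack +1.351/-1.217; half-tol=0.145, Σhalf²=0.406606
  -F: nom -21.530 → Σnom=107.780; wc +0.150/-0.470 → slack +1.501/-1.687; half-tol=0.310, Σhalf²=0.502706
  +G: nom +40.400 → Σnom=148.180; wc +0.430/-0.450 → slack +1.931/-2.137; half-tol=0.440, Σhalf²=0.696306
Nominal = 148.180. Worst-case = [148.180 - 2.137, 148.180 + 1.931] = [146.043, 150.111]. RSS = √0.696306 = 0.834.

nominal=148.180 wc=[146.043,150.111] rss=0.834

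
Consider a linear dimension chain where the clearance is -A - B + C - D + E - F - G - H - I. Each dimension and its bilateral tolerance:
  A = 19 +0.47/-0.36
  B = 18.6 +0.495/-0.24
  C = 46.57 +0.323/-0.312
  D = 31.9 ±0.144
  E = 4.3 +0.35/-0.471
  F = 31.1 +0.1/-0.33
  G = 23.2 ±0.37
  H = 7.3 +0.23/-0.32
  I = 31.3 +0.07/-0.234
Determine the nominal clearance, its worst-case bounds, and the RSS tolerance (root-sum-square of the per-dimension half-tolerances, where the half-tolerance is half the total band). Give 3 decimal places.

nominal=-111.530 wc=[-114.192,-108.859] rss=0.938

Stack each dimension's contribution:
  -A: nom -19.000 → Σnom=-19.000; wc +0.360/-0.470 → slack +0.360/-0.470; half-tol=0.415, Σhalf²=0.172225
  -B: nom -18.600 → Σnom=-37.600; wc +0.240/-0.495 → slack +0.600/-0.965; half-tol=0.367, Σhalf²=0.307281
  +C: nom +46.570 → Σnom=8.970; wc +0.323/-0.312 → slack +0.923/-1.277; half-tol=0.318, Σhalf²=0.408087
  -D: nom -31.900 → Σnom=-22.930; wc +0.144/-0.144 → slack +1.067/-1.421; half-tol=0.144, Σhalf²=0.428823
  +E: nom +4.300 → Σnom=-18.630; wc +0.350/-0.471 → slack +1.417/-1.892; half-tol=0.410, Σhalf²=0.597334
  -F: nom -31.100 → Σnom=-49.730; wc +0.330/-0.100 → slack +1.747/-1.992; half-tol=0.215, Σhalf²=0.643559
  -G: nom -23.200 → Σnom=-72.930; wc +0.370/-0.370 → slack +2.117/-2.362; half-tol=0.370, Σhalf²=0.780459
  -H: nom -7.300 → Σnom=-80.230; wc +0.320/-0.230 → slack +2.437/-2.592; half-tol=0.275, Σhalf²=0.856084
  -I: nom -31.300 → Σnom=-111.530; wc +0.234/-0.070 → slack +2.671/-2.662; half-tol=0.152, Σhalf²=0.879188
Nominal = -111.530. Worst-case = [-111.530 - 2.662, -111.530 + 2.671] = [-114.192, -108.859]. RSS = √0.879188 = 0.938.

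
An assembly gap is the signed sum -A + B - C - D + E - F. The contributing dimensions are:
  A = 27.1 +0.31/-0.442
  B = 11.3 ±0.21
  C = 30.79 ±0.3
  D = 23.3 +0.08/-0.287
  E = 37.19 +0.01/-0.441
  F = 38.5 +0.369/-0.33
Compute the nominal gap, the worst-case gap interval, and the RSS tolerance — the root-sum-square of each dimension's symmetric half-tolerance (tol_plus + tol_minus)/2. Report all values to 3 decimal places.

Stack each dimension's contribution:
  -A: nom -27.100 → Σnom=-27.100; wc +0.442/-0.310 → slack +0.442/-0.310; half-tol=0.376, Σhalf²=0.141376
  +B: nom +11.300 → Σnom=-15.800; wc +0.210/-0.210 → slack +0.652/-0.520; half-tol=0.210, Σhalf²=0.185476
  -C: nom -30.790 → Σnom=-46.590; wc +0.300/-0.300 → slack +0.952/-0.820; half-tol=0.300, Σhalf²=0.275476
  -D: nom -23.300 → Σnom=-69.890; wc +0.287/-0.080 → slack +1.239/-0.900; half-tol=0.183, Σhalf²=0.309148
  +E: nom +37.190 → Σnom=-32.700; wc +0.010/-0.441 → slack +1.249/-1.341; half-tol=0.226, Σhalf²=0.359998
  -F: nom -38.500 → Σnom=-71.200; wc +0.330/-0.369 → slack +1.579/-1.710; half-tol=0.350, Σhalf²=0.482149
Nominal = -71.200. Worst-case = [-71.200 - 1.710, -71.200 + 1.579] = [-72.910, -69.621]. RSS = √0.482149 = 0.694.

nominal=-71.200 wc=[-72.910,-69.621] rss=0.694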